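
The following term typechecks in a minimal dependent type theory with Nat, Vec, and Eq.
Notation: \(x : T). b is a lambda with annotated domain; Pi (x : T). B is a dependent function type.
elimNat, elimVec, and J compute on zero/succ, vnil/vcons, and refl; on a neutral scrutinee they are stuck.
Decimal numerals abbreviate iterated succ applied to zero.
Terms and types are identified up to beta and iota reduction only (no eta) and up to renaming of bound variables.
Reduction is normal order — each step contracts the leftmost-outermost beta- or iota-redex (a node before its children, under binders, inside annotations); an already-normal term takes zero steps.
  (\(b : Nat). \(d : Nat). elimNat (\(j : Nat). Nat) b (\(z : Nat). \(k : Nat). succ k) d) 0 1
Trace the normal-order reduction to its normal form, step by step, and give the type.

reduction (normal order):
  (\(b : Nat). \(d : Nat). elimNat (\(j : Nat). Nat) b (\(z : Nat). \(k : Nat). succ k) d) 0 1
  ~> (\(b : Nat). elimNat (\(d : Nat). Nat) 0 (\(j : Nat). \(z : Nat). succ z) b) 1
  ~> elimNat (\(b : Nat). Nat) 0 (\(d : Nat). \(j : Nat). succ j) 1
  ~> (\(b : Nat). \(d : Nat). succ d) 0 (elimNat (\(j : Nat). Nat) 0 (\(z : Nat). \(k : Nat). succ k) 0)
  ~> (\(b : Nat). succ b) (elimNat (\(d : Nat). Nat) 0 (\(j : Nat). \(z : Nat). succ z) 0)
  ~> succ (elimNat (\(b : Nat). Nat) 0 (\(d : Nat). \(j : Nat). succ j) 0)
  ~> 1
inferred type:
  Nat


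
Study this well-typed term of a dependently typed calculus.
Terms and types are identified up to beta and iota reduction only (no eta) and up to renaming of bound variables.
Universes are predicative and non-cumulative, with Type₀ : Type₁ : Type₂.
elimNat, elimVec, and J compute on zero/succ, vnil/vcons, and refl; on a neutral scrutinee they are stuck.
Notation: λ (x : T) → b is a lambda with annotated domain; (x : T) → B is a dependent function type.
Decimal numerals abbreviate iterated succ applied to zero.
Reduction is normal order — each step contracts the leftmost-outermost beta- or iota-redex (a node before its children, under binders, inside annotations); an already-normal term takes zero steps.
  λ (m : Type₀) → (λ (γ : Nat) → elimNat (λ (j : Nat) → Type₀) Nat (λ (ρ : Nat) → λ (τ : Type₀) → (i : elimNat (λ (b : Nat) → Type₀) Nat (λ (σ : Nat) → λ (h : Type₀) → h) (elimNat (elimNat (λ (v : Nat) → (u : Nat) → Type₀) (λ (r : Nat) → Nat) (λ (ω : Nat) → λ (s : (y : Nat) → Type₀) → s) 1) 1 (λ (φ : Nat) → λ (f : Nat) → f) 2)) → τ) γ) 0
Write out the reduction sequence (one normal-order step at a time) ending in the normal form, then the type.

normal-order reduction sequence:
  λ (m : Type₀) → (λ (γ : Nat) → elimNat (λ (j : Nat) → Type₀) Nat (λ (ρ : Nat) → λ (τ : Type₀) → (i : elimNat (λ (b : Nat) → Type₀) Nat (λ (σ : Nat) → λ (h : Type₀) → h) (elimNat (elimNat (λ (v : Nat) → (u : Nat) → Type₀) (λ (r : Nat) → Nat) (λ (ω : Nat) → λ (s : (y : Nat) → Type₀) → s) 1) 1 (λ (φ : Nat) → λ (f : Nat) → f) 2)) → τ) γ) 0
  ~> λ (m : Type₀) → elimNat (λ (γ : Nat) → Type₀) Nat (λ (j : Nat) → λ (ρ : Type₀) → (τ : elimNat (λ (i : Nat) → Type₀) Nat (λ (b : Nat) → λ (σ : Type₀) → σ) (elimNat (elimNat (λ (h : Nat) → (v : Nat) → Type₀) (λ (u : Nat) → Nat) (λ (r : Nat) → λ (ω : (s : Nat) → Type₀) → ω) 1) 1 (λ (y : Nat) → λ (φ : Nat) → φ) 2)) → ρ) 0
  ~> λ (m : Type₀) → Nat
inferred type:
  (m : Type₀) → Type₀


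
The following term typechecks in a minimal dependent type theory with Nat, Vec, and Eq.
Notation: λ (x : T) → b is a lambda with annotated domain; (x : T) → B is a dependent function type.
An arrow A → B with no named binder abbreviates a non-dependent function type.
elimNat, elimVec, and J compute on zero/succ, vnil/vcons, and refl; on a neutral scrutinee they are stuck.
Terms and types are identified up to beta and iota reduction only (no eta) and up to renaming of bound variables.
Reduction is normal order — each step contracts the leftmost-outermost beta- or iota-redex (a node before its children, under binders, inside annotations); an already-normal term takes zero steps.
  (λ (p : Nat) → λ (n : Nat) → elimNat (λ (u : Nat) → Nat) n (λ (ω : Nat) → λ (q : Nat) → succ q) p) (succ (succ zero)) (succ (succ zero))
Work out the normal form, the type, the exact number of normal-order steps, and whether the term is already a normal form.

normal form:
  succ (succ (succ (succ zero)))
the term's type:
  Nat
normal-order step count: 9
started in normal form: no
first redex: a beta-redex


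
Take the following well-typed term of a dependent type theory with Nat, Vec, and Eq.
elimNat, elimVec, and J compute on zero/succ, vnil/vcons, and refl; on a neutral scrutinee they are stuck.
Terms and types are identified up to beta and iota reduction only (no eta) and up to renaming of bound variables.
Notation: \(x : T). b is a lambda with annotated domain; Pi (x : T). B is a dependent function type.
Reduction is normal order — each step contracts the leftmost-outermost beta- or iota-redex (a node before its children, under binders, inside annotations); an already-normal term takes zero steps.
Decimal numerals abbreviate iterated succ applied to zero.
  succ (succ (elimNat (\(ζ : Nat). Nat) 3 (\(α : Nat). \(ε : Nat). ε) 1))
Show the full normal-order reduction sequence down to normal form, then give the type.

normal-order reduction sequence:
  succ (succ (elimNat (\(ζ : Nat). Nat) 3 (\(α : Nat). \(ε : Nat). ε) 1))
  ~> succ (succ ((\(ζ : Nat). \(α : Nat). α) 0 (elimNat (\(ε : Nat). Nat) 3 (\(φ : Nat). \(ν : Nat). ν) 0)))
  ~> succ (succ ((\(ζ : Nat). ζ) (elimNat (\(α : Nat). Nat) 3 (\(ε : Nat). \(φ : Nat). φ) 0)))
  ~> succ (succ (elimNat (\(ζ : Nat). Nat) 3 (\(α : Nat). \(ε : Nat). ε) 0))
  ~> 5
inferred type:
  Nat


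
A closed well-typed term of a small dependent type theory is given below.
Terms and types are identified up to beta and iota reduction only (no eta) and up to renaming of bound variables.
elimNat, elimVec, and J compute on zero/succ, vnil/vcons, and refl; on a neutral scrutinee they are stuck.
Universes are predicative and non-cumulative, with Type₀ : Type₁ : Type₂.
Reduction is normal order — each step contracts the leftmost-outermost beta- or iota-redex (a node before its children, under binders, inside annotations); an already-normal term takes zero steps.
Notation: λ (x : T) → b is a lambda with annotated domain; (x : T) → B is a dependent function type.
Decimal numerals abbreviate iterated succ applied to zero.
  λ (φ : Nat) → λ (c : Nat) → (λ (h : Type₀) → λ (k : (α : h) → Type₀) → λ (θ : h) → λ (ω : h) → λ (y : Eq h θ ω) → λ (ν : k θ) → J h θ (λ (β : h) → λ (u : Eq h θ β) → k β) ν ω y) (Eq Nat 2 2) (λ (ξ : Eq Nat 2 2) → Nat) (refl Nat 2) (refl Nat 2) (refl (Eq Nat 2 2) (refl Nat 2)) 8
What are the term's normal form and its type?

resulting normal form:
  λ (φ : Nat) → λ (c : Nat) → 8
inferred type:
  (φ : Nat) → (c : Nat) → Nat
observation: normalization takes exactly 7 steps under the normal-order strategy.


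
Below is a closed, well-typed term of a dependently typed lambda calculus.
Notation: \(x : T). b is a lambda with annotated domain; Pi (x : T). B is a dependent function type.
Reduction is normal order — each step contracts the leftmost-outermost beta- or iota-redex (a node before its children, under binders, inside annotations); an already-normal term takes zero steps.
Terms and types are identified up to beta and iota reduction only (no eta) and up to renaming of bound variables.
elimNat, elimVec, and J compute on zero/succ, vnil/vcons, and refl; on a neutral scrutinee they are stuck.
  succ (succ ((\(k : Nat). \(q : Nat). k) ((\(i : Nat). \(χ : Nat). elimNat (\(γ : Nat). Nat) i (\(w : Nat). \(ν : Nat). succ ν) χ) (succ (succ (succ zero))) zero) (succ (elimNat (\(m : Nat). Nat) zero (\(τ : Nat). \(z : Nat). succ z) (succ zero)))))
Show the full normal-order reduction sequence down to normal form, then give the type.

normal-order reduction:
  succ (succ ((\(k : Nat). \(q : Nat). k) ((\(i : Nat). \(χ : Nat). elimNat (\(γ : Nat). Nat) i (\(w : Nat). \(ν : Nat). succ ν) χ) (succ (succ (succ zero))) zero) (succ (elimNat (\(m : Nat). Nat) zero (\(τ : Nat). \(z : Nat). succ z) (succ zero)))))
  ~> succ (succ ((\(k : Nat). (\(q : Nat). \(i : Nat). elimNat (\(χ : Nat). Nat) q (\(γ : Nat). \(w : Nat). succ w) i) (succ (succ (succ zero))) zero) (succ (elimNat (\(ν : Nat). Nat) zero (\(m : Nat). \(τ : Nat). succ τ) (succ zero)))))
  ~> succ (succ ((\(k : Nat). \(q : Nat). elimNat (\(i : Nat). Nat) k (\(χ : Nat). \(γ : Nat). succ γ) q) (succ (succ (succ zero))) zero))
  ~> succ (succ ((\(k : Nat). elimNat (\(q : Nat). Nat) (succ (succ (succ zero))) (\(i : Nat). \(χ : Nat). succ χ) k) zero))
  ~> succ (succ (elimNat (\(k : Nat). Nat) (succ (succ (succ zero))) (\(q : Nat). \(i : Nat). succ i) zero))
  ~> succ (succ (succ (succ (succ zero))))
inferred type:
  Nat


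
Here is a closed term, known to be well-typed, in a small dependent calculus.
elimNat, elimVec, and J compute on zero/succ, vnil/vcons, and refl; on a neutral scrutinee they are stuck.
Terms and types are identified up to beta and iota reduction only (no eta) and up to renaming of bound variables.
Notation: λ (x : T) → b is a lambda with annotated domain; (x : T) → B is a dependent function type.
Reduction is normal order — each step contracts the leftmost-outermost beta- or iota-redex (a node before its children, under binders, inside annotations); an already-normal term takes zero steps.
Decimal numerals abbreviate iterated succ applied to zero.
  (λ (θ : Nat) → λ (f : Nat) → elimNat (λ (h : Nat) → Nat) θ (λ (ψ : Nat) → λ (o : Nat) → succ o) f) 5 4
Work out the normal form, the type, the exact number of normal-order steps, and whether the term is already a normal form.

normal form:
  9
inferred type:
  Nat
normal-order step count: 15
term was already normal: no
first redex: a beta-redex


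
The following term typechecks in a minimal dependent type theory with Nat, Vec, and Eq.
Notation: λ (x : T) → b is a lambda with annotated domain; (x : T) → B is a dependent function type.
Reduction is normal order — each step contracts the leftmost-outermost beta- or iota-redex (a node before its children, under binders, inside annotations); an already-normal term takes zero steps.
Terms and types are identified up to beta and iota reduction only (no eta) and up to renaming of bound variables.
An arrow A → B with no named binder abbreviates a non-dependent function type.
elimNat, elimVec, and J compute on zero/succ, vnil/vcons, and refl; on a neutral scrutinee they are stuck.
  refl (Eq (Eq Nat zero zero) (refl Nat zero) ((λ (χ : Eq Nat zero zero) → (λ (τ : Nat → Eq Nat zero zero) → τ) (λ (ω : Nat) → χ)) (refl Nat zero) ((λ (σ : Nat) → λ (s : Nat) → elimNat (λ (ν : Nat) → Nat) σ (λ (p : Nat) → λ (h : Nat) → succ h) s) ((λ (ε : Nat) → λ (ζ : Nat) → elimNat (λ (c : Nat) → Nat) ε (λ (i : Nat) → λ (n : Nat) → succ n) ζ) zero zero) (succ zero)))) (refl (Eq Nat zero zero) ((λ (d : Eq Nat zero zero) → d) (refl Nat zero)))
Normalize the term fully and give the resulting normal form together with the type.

resulting normal form:
  refl (Eq (Eq Nat zero zero) (refl Nat zero) (refl Nat zero)) (refl (Eq Nat zero zero) (refl Nat zero))
type:
  Eq (Eq (Eq Nat zero zero) (refl Nat zero) (refl Nat zero)) (refl (Eq Nat zero zero) (refl Nat zero)) (refl (Eq Nat zero zero) (refl Nat zero))
observation: contracting a beta-redex first, the term normalizes in 4 steps.


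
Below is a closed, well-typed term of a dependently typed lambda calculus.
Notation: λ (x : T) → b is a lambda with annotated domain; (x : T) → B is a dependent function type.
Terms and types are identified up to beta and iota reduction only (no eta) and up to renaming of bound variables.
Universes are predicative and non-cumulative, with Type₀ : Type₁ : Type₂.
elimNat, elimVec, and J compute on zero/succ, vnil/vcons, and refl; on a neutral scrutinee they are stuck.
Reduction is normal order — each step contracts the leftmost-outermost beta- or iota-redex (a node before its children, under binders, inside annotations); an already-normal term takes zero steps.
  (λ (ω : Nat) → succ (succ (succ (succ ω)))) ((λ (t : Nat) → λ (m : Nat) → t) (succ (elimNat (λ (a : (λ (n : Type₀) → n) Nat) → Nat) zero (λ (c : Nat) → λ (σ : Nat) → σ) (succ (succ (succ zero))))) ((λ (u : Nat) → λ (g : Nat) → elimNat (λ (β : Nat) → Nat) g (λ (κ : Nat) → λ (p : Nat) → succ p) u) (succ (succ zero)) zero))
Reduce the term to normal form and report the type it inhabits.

reduced normal form:
  succ (succ (succ (succ (succ zero))))
type:
  Nat


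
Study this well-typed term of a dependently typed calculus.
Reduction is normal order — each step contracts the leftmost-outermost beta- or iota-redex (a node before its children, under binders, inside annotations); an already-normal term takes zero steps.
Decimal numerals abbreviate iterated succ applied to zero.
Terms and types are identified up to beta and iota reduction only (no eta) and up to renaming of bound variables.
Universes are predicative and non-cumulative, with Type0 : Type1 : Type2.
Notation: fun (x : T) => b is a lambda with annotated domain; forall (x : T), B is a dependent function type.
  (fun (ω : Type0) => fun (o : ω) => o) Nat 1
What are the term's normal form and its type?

reduced normal form:
  1
type:
  Nat


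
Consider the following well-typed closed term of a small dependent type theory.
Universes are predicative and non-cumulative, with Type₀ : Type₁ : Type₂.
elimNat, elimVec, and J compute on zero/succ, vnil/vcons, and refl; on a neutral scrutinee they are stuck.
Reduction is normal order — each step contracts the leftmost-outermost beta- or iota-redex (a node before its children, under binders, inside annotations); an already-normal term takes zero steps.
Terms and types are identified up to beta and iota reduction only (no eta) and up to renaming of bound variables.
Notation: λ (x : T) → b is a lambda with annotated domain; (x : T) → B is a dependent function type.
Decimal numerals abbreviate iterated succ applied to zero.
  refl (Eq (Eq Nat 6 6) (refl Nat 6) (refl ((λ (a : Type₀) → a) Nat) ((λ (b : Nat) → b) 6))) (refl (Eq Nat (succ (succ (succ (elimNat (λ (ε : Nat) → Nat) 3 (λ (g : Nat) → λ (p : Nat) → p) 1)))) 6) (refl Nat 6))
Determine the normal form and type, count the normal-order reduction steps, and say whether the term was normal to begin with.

normal form:
  refl (Eq (Eq Nat 6 6) (refl Nat 6) (refl Nat 6)) (refl (Eq Nat 6 6) (refl Nat 6))
type:
  Eq (Eq (Eq Nat 6 6) (refl Nat 6) (refl Nat 6)) (refl (Eq Nat 6 6) (refl Nat 6)) (refl (Eq Nat 6 6) (refl Nat 6))
reduction steps (normal order): 6
started in normal form: no
first redex: a beta-redex


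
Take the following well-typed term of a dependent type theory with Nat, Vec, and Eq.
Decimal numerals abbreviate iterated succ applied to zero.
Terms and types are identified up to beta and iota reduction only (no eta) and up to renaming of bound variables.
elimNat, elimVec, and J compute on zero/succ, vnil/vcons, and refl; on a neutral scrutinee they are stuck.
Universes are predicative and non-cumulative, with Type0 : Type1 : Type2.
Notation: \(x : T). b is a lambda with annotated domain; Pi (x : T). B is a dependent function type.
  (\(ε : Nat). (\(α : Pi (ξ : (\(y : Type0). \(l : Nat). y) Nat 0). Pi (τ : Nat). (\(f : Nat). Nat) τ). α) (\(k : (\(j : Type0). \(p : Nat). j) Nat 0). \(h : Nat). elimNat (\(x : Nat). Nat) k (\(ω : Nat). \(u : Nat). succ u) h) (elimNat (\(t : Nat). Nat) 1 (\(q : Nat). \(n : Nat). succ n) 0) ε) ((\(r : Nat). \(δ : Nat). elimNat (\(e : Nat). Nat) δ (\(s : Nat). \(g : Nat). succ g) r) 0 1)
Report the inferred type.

the term's type:
  Nat


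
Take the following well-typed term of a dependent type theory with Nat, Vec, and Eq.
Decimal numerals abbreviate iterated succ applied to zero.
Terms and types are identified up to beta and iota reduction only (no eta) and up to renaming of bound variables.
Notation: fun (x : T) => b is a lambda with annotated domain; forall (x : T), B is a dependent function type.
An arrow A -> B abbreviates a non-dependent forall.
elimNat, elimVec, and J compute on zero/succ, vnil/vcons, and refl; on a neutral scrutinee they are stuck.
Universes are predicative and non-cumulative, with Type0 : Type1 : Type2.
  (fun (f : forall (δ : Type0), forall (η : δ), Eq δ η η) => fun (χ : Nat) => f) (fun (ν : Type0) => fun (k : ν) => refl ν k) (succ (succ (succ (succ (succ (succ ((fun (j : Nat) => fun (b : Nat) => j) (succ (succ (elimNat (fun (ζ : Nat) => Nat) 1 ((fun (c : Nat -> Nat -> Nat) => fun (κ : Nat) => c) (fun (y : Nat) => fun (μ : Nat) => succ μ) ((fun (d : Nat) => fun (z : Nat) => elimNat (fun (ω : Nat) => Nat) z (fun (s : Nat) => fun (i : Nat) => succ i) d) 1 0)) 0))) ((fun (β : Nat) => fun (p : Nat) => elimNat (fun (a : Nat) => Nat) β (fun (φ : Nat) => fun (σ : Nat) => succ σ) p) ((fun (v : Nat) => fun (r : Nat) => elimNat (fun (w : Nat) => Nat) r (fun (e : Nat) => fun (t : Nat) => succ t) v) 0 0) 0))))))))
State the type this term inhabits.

the term's type:
  forall (f : Type0), forall (δ : f), Eq f δ δ


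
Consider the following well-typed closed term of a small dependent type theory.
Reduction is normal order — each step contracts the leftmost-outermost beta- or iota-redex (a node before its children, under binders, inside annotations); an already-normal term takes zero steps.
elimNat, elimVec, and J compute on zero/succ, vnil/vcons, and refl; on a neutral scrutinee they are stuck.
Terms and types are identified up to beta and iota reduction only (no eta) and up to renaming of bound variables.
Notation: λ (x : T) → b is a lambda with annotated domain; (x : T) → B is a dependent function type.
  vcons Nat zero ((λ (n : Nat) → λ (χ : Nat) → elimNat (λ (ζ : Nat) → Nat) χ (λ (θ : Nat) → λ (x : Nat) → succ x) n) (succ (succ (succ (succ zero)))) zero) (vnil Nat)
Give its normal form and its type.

reduced normal form:
  vcons Nat zero (succ (succ (succ (succ zero)))) (vnil Nat)
type:
  Vec Nat (succ zero)


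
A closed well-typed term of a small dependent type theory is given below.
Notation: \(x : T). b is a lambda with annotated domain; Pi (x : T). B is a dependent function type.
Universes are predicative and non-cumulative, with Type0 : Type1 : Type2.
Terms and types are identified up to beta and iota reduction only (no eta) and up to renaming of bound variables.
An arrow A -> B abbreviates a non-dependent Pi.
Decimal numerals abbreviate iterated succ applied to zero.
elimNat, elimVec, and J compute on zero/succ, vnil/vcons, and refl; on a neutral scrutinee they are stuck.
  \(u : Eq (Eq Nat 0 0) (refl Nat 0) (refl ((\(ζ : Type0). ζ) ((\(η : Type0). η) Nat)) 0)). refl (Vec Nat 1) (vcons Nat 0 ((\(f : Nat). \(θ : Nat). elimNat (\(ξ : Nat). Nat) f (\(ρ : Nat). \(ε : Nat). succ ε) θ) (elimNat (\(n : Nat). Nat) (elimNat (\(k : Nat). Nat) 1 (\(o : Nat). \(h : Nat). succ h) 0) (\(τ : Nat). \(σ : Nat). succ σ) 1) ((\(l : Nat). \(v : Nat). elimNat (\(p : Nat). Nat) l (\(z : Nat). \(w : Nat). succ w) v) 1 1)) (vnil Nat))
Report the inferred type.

inferred type:
  Eq (Eq Nat 0 0) (refl Nat 0) (refl Nat 0) -> Eq (Vec Nat 1) (vcons Nat 0 4 (vnil Nat)) (vcons Nat 0 4 (vnil Nat))


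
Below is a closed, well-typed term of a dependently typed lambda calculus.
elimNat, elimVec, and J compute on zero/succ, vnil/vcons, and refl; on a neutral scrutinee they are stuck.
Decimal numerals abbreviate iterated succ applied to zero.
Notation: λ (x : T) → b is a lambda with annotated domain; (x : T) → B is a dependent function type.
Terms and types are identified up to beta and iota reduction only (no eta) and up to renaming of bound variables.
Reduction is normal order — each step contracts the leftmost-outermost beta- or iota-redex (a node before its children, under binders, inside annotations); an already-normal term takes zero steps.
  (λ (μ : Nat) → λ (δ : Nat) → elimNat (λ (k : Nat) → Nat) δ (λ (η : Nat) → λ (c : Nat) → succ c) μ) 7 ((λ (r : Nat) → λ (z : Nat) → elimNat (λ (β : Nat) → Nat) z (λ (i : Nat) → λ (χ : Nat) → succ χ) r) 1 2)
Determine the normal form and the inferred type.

reduced normal form:
  10
type:
  Nat
observation: 30 normal-order steps normalize the term, beginning with a beta-redex.


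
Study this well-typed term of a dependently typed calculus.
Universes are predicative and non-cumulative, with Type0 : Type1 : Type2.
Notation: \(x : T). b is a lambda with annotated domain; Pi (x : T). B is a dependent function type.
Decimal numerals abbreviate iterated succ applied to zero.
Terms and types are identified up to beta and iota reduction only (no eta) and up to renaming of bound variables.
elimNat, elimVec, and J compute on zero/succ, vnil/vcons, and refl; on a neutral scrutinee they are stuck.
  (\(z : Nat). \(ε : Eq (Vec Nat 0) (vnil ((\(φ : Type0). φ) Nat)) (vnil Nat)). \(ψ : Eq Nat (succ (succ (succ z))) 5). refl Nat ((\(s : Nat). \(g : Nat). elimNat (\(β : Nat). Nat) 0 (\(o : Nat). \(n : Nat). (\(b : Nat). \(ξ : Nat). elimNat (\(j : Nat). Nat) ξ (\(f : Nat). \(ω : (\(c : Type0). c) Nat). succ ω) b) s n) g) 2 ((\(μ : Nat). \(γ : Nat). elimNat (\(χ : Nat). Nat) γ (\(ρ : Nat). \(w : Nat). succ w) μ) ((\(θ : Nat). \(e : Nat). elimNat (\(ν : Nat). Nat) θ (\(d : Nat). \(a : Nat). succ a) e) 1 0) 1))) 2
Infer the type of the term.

type:
  Pi (z : Eq (Vec Nat 0) (vnil Nat) (vnil Nat)). Pi (ε : Eq Nat 5 5). Eq Nat 4 4


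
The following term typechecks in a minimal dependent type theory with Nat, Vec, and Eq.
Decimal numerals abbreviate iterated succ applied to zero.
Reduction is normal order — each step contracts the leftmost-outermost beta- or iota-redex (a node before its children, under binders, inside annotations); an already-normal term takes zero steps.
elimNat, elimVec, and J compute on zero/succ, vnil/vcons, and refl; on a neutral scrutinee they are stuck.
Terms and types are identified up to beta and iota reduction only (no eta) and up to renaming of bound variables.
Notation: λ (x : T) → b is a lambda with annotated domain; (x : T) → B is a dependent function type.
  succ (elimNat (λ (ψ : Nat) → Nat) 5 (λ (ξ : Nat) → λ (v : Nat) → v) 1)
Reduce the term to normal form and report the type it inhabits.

reduced normal form:
  6
type:
  Nat
observation: contracting an elimNat iota-redex first, the term normalizes in 4 steps.


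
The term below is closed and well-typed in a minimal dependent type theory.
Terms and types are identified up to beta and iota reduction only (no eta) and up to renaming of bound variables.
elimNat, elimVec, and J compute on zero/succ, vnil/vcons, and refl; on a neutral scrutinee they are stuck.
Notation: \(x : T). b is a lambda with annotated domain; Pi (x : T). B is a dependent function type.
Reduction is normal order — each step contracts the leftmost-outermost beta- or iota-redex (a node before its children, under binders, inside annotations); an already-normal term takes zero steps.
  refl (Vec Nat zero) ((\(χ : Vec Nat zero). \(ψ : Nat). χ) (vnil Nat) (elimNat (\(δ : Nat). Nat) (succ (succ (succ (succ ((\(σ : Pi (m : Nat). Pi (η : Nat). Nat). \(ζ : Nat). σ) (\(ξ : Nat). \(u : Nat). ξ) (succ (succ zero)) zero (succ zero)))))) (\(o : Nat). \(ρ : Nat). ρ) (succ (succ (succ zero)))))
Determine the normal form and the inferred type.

normal form:
  refl (Vec Nat zero) (vnil Nat)
type:
  Eq (Vec Nat zero) (vnil Nat) (vnil Nat)


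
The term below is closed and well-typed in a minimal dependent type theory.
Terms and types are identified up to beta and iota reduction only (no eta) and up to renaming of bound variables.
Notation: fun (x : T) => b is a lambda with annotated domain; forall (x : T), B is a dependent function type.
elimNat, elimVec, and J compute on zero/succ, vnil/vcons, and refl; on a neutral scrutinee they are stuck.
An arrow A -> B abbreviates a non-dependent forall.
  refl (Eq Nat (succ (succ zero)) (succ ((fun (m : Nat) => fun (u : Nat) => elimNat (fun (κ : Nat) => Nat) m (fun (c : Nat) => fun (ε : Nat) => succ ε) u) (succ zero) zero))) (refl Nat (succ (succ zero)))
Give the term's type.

type:
  Eq (Eq Nat (succ (succ zero)) (succ (succ zero))) (refl Nat (succ (succ zero))) (refl Nat (succ (succ zero)))


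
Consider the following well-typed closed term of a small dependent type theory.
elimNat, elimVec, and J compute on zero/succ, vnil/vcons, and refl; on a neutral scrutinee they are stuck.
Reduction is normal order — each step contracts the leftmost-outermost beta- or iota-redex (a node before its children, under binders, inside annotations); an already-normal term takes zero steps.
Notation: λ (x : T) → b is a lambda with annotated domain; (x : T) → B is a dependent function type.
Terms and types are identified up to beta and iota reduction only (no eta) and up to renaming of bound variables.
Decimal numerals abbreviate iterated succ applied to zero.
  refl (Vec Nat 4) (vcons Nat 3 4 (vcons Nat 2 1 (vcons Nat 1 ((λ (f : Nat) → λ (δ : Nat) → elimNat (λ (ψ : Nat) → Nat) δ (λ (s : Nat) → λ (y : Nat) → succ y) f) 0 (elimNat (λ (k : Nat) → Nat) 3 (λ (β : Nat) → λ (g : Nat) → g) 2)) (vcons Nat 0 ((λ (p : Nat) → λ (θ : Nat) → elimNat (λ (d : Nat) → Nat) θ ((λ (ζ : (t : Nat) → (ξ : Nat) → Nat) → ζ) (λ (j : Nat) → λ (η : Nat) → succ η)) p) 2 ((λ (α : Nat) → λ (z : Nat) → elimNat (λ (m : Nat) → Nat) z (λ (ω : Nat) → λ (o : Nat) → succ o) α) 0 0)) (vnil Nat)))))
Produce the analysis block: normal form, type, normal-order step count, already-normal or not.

normal form:
  refl (Vec Nat 4) (vcons Nat 3 4 (vcons Nat 2 1 (vcons Nat 1 3 (vcons Nat 0 2 (vnil Nat)))))
inferred type:
  Eq (Vec Nat 4) (vcons Nat 3 4 (vcons Nat 2 1 (vcons Nat 1 3 (vcons Nat 0 2 (vnil Nat))))) (vcons Nat 3 4 (vcons Nat 2 1 (vcons Nat 1 3 (vcons Nat 0 2 (vnil Nat)))))
normal-order step count: 24
term was already normal: no
first redex: a beta-redex


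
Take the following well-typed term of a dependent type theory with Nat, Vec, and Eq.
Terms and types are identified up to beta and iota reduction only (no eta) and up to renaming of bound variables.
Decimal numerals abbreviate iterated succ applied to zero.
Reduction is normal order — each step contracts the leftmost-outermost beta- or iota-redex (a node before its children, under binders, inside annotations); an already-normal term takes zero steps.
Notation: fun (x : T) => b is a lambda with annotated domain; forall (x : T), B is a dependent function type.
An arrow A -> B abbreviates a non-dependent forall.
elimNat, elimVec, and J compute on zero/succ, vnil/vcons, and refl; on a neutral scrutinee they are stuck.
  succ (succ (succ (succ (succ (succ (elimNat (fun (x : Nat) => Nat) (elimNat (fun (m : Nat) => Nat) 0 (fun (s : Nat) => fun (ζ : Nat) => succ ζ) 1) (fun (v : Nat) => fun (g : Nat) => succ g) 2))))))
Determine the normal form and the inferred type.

resulting normal form:
  9
inferred type:
  Nat
observation: the first redex contracted is an elimNat iota-redex; the normal form is reached in 11 normal-order steps.


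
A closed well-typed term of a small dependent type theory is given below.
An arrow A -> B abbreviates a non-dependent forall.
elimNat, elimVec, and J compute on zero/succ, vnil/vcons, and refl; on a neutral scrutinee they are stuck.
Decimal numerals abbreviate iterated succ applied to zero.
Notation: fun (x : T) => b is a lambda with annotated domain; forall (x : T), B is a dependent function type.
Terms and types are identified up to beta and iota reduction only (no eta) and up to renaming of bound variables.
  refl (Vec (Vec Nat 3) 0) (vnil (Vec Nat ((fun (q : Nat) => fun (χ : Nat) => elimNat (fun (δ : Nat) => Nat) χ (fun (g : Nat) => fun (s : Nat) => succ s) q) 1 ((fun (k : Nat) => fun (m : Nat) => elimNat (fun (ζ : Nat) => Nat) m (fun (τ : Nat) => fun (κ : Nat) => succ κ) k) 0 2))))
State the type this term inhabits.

inferred type:
  Eq (Vec (Vec Nat 3) 0) (vnil (Vec Nat 3)) (vnil (Vec Nat 3))


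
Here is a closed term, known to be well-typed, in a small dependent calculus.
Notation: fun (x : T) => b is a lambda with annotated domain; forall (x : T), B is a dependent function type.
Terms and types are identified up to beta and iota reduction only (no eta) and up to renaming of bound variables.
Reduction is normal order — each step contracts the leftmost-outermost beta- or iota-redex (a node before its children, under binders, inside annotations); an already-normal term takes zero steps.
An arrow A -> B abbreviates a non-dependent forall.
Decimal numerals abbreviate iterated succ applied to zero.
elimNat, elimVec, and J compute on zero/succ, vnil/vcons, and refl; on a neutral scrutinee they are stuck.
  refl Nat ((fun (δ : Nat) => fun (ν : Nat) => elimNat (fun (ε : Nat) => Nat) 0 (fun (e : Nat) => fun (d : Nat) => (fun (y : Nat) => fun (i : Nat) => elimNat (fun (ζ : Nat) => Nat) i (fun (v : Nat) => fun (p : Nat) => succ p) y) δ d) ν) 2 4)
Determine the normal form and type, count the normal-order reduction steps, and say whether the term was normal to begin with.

reduced normal form:
  refl Nat 8
the term's type:
  Eq Nat 8 8
normal-order step count: 51
started in normal form: no
first redex: a beta-redex


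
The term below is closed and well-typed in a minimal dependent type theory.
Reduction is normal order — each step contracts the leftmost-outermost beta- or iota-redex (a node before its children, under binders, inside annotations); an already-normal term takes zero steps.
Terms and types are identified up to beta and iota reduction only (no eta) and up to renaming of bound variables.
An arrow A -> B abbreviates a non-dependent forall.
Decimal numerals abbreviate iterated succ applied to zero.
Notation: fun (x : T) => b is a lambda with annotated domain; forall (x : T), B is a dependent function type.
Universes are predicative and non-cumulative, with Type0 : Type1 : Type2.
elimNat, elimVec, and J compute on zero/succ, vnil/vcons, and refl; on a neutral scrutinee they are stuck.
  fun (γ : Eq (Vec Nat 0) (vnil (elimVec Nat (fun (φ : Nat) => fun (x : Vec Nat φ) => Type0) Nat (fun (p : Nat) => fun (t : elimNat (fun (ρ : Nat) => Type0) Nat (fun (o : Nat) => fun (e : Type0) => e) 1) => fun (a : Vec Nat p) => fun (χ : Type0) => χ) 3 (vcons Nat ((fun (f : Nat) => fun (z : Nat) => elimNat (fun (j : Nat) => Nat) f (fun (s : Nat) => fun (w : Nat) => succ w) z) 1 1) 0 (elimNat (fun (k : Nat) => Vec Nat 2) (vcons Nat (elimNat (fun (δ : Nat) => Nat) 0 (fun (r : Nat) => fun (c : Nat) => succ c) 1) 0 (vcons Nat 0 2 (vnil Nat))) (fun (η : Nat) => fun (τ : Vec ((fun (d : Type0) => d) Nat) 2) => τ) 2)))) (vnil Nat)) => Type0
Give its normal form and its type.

reduced normal form:
  fun (γ : Eq (Vec Nat 0) (vnil Nat) (vnil Nat)) => Type0
the term's type:
  Eq (Vec Nat 0) (vnil Nat) (vnil Nat) -> Type1
observation: the leftmost-outermost redex is an elimVec iota-redex, and normalization takes 33 steps.


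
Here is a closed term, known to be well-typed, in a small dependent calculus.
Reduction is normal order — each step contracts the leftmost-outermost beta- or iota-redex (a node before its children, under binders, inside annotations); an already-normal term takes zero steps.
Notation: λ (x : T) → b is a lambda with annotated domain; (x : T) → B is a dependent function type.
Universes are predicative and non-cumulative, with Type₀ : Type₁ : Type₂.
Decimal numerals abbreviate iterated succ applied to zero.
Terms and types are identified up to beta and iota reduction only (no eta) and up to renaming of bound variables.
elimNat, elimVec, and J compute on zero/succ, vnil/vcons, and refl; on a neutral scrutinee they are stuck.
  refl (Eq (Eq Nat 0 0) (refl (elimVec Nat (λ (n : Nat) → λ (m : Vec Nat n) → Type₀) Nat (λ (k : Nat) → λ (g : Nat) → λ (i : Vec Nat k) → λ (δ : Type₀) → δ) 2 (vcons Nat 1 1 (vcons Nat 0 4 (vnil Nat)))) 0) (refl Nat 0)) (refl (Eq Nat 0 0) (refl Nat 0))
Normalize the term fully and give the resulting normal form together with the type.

reduced normal form:
  refl (Eq (Eq Nat 0 0) (refl Nat 0) (refl Nat 0)) (refl (Eq Nat 0 0) (refl Nat 0))
the term's type:
  Eq (Eq (Eq Nat 0 0) (refl Nat 0) (refl Nat 0)) (refl (Eq Nat 0 0) (refl Nat 0)) (refl (Eq Nat 0 0) (refl Nat 0))
observation: the term reaches its normal form after 11 normal-order steps.


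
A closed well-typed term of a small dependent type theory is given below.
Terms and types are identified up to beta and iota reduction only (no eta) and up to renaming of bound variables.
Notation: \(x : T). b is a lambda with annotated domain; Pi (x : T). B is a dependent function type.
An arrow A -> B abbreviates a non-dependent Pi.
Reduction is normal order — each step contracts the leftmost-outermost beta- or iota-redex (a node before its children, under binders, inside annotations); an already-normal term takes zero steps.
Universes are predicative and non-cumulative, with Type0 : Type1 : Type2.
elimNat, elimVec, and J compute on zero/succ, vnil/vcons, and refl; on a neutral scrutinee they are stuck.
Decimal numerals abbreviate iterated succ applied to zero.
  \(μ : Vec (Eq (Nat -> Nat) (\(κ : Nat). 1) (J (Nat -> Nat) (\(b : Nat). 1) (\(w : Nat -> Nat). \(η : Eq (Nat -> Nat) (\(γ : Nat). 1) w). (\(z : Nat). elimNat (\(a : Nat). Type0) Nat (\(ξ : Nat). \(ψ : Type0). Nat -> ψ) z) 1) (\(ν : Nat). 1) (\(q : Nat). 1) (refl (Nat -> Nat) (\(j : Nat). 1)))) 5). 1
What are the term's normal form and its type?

normal form:
  \(μ : Vec (Eq (Nat -> Nat) (\(κ : Nat). 1) (\(b : Nat). 1)) 5). 1
the term's type:
  Vec (Eq (Nat -> Nat) (\(μ : Nat). 1) (\(κ : Nat). 1)) 5 -> Nat
observation: reduction starts at a J iota-redex, and 1 normal-order step reach the normal form.


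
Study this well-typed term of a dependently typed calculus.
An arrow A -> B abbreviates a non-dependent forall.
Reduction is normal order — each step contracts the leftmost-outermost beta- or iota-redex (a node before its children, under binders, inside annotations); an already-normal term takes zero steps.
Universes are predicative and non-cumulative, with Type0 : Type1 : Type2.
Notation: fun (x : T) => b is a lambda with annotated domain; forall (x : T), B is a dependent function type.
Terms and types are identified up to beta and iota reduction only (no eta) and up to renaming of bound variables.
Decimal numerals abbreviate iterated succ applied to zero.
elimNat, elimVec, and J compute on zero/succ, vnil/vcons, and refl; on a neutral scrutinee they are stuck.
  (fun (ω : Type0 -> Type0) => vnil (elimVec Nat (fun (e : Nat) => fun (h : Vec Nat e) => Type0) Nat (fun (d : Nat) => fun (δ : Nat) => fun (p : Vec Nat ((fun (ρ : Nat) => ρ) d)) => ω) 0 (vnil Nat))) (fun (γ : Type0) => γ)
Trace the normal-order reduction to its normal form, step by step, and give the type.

reduction (normal order):
  (fun (ω : Type0 -> Type0) => vnil (elimVec Nat (fun (e : Nat) => fun (h : Vec Nat e) => Type0) Nat (fun (d : Nat) => fun (δ : Nat) => fun (p : Vec Nat ((fun (ρ : Nat) => ρ) d)) => ω) 0 (vnil Nat))) (fun (γ : Type0) => γ)
  ~> vnil (elimVec Nat (fun (ω : Nat) => fun (e : Vec Nat ω) => Type0) Nat (fun (h : Nat) => fun (d : Nat) => fun (δ : Vec Nat ((fun (p : Nat) => p) h)) => fun (ρ : Type0) => ρ) 0 (vnil Nat))
  ~> vnil Nat
inferred type:
  Vec Nat 0


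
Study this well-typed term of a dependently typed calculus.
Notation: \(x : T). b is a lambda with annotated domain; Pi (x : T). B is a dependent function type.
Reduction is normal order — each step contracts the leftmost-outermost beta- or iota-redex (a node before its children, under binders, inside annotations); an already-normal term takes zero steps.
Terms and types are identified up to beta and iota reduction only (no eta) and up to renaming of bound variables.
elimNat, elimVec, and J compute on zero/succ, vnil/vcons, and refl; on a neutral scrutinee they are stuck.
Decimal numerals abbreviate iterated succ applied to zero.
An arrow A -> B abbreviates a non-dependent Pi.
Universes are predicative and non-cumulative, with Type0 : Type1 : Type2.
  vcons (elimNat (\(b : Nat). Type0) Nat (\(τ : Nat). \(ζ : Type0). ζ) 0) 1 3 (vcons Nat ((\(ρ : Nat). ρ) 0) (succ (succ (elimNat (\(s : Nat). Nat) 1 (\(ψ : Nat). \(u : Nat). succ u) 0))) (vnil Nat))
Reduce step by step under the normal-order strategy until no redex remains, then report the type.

reduction (normal order):
  vcons (elimNat (\(b : Nat). Type0) Nat (\(τ : Nat). \(ζ : Type0). ζ) 0) 1 3 (vcons Nat ((\(ρ : Nat). ρ) 0) (succ (succ (elimNat (\(s : Nat). Nat) 1 (\(ψ : Nat). \(u : Nat). succ u) 0))) (vnil Nat))
  ~> vcons Nat 1 3 (vcons Nat ((\(b : Nat). b) 0) (succ (succ (elimNat (\(τ : Nat). Nat) 1 (\(ζ : Nat). \(ρ : Nat). succ ρ) 0))) (vnil Nat))
  ~> vcons Nat 1 3 (vcons Nat 0 (succ (succ (elimNat (\(b : Nat). Nat) 1 (\(τ : Nat). \(ζ : Nat). succ ζ) 0))) (vnil Nat))
  ~> vcons Nat 1 3 (vcons Nat 0 3 (vnil Nat))
inferred type:
  Vec Nat 2


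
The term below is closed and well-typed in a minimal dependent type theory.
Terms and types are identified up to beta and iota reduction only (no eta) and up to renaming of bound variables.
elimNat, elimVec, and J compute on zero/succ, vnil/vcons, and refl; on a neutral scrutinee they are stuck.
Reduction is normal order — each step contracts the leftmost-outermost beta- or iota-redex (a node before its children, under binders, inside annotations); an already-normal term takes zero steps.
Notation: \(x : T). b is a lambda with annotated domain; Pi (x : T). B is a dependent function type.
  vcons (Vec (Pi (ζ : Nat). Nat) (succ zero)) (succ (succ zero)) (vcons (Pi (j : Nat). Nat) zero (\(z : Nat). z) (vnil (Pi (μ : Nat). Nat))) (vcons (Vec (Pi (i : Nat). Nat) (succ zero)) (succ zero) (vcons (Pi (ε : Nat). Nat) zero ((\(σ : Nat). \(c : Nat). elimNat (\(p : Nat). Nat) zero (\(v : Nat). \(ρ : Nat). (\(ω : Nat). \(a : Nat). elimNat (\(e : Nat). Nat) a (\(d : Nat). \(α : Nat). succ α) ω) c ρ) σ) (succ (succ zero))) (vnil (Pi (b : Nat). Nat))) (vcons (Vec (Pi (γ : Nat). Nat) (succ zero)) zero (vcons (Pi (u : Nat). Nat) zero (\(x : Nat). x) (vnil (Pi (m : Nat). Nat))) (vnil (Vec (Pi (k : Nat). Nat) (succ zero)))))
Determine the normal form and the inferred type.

resulting normal form:
  vcons (Vec (Pi (ζ : Nat). Nat) (succ zero)) (succ (succ zero)) (vcons (Pi (j : Nat). Nat) zero (\(z : Nat). z) (vnil (Pi (μ : Nat). Nat))) (vcons (Vec (Pi (i : Nat). Nat) (succ zero)) (succ zero) (vcons (Pi (ε : Nat). Nat) zero (\(σ : Nat). elimNat (\(c : Nat). Nat) (elimNat (\(p : Nat). Nat) zero (\(v : Nat). \(ρ : Nat). succ ρ) σ) (\(ω : Nat). \(a : Nat). succ a) σ) (vnil (Pi (e : Nat). Nat))) (vcons (Vec (Pi (d : Nat). Nat) (succ zero)) zero (vcons (Pi (α : Nat). Nat) zero (\(b : Nat). b) (vnil (Pi (γ : Nat). Nat))) (vnil (Vec (Pi (u : Nat). Nat) (succ zero)))))
type:
  Vec (Vec (Pi (ζ : Nat). Nat) (succ zero)) (succ (succ (succ zero)))


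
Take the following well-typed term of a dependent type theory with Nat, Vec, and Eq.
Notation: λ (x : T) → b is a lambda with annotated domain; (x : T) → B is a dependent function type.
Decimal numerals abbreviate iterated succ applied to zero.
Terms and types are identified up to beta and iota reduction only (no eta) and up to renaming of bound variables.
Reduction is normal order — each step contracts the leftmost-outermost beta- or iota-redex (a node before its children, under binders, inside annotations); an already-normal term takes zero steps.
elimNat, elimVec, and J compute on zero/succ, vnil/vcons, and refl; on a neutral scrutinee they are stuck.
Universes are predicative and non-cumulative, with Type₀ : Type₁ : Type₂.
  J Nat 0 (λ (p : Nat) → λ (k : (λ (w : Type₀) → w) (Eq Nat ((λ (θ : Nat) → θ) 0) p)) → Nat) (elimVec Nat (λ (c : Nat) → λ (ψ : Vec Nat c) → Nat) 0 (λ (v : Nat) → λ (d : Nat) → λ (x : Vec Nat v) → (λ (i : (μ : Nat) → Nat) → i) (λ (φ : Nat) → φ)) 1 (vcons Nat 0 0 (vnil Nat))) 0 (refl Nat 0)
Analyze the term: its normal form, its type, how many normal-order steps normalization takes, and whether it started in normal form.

normal form:
  0
the term's type:
  Nat
normal-order step count: 8
started in normal form: no
first redex: a J iota-redex
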